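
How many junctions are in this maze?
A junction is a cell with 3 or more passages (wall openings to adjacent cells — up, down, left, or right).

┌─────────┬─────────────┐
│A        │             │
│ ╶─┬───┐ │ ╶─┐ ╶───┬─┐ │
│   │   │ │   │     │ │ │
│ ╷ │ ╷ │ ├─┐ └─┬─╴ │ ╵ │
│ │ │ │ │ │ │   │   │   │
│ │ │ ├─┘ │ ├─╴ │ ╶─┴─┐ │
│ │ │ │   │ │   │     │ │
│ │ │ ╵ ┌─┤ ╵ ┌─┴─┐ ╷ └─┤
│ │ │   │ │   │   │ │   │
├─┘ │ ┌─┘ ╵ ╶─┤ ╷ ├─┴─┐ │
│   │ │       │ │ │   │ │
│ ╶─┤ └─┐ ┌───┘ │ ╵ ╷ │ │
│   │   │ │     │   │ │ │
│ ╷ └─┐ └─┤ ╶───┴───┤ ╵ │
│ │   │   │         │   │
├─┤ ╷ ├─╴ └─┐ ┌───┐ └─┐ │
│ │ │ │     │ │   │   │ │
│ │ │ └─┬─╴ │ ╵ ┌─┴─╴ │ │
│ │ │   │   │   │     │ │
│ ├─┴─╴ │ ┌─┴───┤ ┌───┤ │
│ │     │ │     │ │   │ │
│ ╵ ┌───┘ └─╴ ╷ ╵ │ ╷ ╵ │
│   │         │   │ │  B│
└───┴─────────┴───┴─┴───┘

Checking each cell for number of passages:

Junctions found (3+ passages):
  (0, 7): 3 passages
  (1, 0): 3 passages
  (2, 11): 3 passages
  (3, 9): 3 passages
  (4, 2): 3 passages
  (4, 5): 3 passages
  (5, 4): 4 passages
  (5, 5): 3 passages
  (6, 0): 3 passages
  (7, 1): 3 passages
  (7, 6): 3 passages
  (7, 11): 3 passages
  (8, 4): 3 passages
  (10, 6): 3 passages
  (11, 4): 3 passages
Total junctions: 15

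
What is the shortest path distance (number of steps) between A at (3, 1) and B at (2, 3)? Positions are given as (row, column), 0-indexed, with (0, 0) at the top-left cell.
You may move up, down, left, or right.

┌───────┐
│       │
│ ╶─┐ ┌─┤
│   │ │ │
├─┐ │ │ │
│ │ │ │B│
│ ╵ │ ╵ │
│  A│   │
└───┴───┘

Finding path from (3, 1) to (2, 3):
Path: (3,1) → (2,1) → (1,1) → (1,0) → (0,0) → (0,1) → (0,2) → (1,2) → (2,2) → (3,2) → (3,3) → (2,3)
Distance: 11 steps

Solution:

┌───────┐
│↱ → ↓  │
│ ╶─┐ ┌─┤
│↑ ↰│↓│ │
├─┐ │ │ │
│ │↑│↓│B│
│ ╵ │ ╵ │
│  A│↳ ↑│
└───┴───┘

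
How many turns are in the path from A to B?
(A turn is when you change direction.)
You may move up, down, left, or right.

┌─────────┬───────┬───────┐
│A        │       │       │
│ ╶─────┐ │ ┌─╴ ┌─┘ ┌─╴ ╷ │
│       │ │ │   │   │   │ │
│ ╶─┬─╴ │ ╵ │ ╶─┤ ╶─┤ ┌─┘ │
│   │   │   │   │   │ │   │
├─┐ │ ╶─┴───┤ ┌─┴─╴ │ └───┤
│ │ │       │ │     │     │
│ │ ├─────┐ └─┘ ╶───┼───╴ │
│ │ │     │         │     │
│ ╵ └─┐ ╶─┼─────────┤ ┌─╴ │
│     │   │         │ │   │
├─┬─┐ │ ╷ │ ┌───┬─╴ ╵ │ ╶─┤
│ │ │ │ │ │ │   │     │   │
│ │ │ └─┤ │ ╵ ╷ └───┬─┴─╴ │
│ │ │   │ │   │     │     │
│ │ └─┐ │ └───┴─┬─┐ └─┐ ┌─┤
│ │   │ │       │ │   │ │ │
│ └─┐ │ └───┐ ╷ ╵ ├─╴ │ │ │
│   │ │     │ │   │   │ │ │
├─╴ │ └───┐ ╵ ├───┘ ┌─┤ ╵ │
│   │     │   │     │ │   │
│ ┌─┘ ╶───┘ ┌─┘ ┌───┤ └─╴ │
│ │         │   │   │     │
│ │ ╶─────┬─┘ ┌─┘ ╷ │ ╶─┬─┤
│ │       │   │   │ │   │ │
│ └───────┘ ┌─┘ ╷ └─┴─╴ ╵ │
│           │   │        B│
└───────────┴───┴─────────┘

Directions: down, right, right, right, down, left, down, right, right, right, down, right, right, up, right, right, up, left, up, right, up, right, right, down, left, down, down, right, right, down, down, left, down, right, down, left, down, down, down, right, down, left, left, down, right, down, right
Number of turns: 33

Solution:

┌─────────┬───────┬───────┐
│A        │       │↱ → ↓  │
│ ╶─────┐ │ ┌─╴ ┌─┘ ┌─╴ ╷ │
│↳ → → ↓│ │ │   │↱ ↑│↓ ↲│ │
│ ╶─┬─╴ │ ╵ │ ╶─┤ ╶─┤ ┌─┘ │
│   │↓ ↲│   │   │↑ ↰│↓│   │
├─┐ │ ╶─┴───┤ ┌─┴─╴ │ └───┤
│ │ │↳ → → ↓│ │↱ → ↑│↳ → ↓│
│ │ ├─────┐ └─┘ ╶───┼───╴ │
│ │ │     │↳ → ↑    │    ↓│
│ ╵ └─┐ ╶─┼─────────┤ ┌─╴ │
│     │   │         │ │↓ ↲│
├─┬─┐ │ ╷ │ ┌───┬─╴ ╵ │ ╶─┤
│ │ │ │ │ │ │   │     │↳ ↓│
│ │ │ └─┤ │ ╵ ╷ └───┬─┴─╴ │
│ │ │   │ │   │     │  ↓ ↲│
│ │ └─┐ │ └───┴─┬─┐ └─┐ ┌─┤
│ │   │ │       │ │   │↓│ │
│ └─┐ │ └───┐ ╷ ╵ ├─╴ │ │ │
│   │ │     │ │   │   │↓│ │
├─╴ │ └───┐ ╵ ├───┘ ┌─┤ ╵ │
│   │     │   │     │ │↳ ↓│
│ ┌─┘ ╶───┘ ┌─┘ ┌───┤ └─╴ │
│ │         │   │   │↓ ← ↲│
│ │ ╶─────┬─┘ ┌─┘ ╷ │ ╶─┬─┤
│ │       │   │   │ │↳ ↓│ │
│ └───────┘ ┌─┘ ╷ └─┴─╴ ╵ │
│           │   │      ↳ B│
└───────────┴───┴─────────┘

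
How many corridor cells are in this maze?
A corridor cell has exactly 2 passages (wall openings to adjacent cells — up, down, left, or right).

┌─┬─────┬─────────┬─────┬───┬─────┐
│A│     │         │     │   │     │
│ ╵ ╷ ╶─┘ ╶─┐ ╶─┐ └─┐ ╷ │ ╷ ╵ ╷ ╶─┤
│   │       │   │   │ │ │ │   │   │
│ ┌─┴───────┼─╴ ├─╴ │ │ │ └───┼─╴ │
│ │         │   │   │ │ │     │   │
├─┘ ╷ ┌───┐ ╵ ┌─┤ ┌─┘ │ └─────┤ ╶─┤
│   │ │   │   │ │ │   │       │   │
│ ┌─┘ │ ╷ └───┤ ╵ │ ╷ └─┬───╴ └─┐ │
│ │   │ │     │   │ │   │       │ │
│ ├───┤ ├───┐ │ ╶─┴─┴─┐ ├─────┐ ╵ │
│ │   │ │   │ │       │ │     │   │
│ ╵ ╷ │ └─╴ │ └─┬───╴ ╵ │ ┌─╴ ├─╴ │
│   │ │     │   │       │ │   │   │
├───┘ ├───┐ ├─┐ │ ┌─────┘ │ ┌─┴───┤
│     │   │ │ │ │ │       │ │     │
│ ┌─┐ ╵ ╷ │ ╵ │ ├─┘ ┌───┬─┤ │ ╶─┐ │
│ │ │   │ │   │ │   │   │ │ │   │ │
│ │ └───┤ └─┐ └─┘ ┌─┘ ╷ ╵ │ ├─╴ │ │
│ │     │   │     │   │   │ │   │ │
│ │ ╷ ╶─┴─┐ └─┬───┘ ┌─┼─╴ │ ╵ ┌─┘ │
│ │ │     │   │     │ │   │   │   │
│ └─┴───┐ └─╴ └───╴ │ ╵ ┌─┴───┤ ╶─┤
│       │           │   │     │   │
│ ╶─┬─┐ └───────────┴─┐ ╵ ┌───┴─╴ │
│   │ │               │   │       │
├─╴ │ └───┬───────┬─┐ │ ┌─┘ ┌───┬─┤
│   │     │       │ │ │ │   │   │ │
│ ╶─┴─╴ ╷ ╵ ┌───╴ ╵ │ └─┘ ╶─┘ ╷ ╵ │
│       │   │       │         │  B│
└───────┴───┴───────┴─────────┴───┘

Counting cells with exactly 2 passages:
Total corridor cells: 201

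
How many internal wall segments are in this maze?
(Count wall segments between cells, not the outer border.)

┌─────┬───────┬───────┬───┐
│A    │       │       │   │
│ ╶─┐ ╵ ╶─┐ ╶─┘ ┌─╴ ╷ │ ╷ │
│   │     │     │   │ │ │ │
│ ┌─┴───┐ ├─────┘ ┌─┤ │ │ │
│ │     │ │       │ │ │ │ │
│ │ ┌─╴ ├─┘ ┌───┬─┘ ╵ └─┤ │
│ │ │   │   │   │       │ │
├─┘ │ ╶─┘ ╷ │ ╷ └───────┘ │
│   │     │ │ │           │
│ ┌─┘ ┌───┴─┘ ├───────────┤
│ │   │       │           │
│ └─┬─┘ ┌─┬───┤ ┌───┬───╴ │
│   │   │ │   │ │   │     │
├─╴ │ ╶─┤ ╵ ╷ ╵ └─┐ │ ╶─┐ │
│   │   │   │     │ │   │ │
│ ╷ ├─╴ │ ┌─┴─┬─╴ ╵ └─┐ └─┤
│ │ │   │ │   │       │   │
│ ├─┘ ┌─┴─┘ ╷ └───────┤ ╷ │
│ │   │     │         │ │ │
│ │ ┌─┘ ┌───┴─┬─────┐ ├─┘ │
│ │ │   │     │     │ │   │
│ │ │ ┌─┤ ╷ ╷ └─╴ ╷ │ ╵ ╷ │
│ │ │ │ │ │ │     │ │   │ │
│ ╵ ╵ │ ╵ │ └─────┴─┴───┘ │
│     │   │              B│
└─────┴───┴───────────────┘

Counting internal wall segments:
Total internal walls: 144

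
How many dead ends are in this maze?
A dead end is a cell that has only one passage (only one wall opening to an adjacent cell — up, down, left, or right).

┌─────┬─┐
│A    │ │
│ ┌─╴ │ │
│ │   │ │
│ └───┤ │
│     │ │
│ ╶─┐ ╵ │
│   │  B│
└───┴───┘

Checking each cell for number of passages:

Dead ends found at positions:
  (0, 3)
  (1, 1)
  (3, 1)
Total dead ends: 3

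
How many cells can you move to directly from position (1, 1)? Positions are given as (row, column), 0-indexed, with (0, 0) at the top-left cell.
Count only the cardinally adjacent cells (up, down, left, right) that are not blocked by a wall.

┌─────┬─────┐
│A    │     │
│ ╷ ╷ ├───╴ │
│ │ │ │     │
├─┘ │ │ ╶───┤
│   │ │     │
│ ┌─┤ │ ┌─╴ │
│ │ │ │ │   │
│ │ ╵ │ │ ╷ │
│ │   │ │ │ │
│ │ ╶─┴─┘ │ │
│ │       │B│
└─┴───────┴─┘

Checking passable neighbors of (1, 1):
Neighbors: (0, 1), (2, 1)
Count: 2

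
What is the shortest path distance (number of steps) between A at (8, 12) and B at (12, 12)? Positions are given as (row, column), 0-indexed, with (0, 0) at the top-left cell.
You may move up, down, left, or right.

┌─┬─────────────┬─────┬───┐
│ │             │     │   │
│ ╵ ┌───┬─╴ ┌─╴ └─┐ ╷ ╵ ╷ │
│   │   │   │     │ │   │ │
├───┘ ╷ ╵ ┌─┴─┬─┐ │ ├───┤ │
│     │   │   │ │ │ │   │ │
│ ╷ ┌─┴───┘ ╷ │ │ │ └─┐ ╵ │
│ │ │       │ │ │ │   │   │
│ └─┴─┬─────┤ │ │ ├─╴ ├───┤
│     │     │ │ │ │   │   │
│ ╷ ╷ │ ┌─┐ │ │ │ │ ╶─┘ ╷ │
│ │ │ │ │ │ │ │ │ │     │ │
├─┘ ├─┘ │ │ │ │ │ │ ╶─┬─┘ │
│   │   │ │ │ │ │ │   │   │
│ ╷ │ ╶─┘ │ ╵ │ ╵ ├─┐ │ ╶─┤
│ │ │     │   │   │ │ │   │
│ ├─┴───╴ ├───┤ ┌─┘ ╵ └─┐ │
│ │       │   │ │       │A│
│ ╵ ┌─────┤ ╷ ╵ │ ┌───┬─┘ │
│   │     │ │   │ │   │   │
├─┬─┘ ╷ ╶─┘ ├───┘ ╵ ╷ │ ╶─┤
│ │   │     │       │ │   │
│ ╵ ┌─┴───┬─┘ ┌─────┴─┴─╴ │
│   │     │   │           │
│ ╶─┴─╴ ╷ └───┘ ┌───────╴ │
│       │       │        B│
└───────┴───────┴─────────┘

Finding path from (8, 12) to (12, 12):
Path: (8,12) → (9,12) → (9,11) → (10,11) → (10,12) → (11,12) → (12,12)
Distance: 6 steps

Solution:

┌─┬─────────────┬─────┬───┐
│ │             │     │   │
│ ╵ ┌───┬─╴ ┌─╴ └─┐ ╷ ╵ ╷ │
│   │   │   │     │ │   │ │
├───┘ ╷ ╵ ┌─┴─┬─┐ │ ├───┤ │
│     │   │   │ │ │ │   │ │
│ ╷ ┌─┴───┘ ╷ │ │ │ └─┐ ╵ │
│ │ │       │ │ │ │   │   │
│ └─┴─┬─────┤ │ │ ├─╴ ├───┤
│     │     │ │ │ │   │   │
│ ╷ ╷ │ ┌─┐ │ │ │ │ ╶─┘ ╷ │
│ │ │ │ │ │ │ │ │ │     │ │
├─┘ ├─┘ │ │ │ │ │ │ ╶─┬─┘ │
│   │   │ │ │ │ │ │   │   │
│ ╷ │ ╶─┘ │ ╵ │ ╵ ├─┐ │ ╶─┤
│ │ │     │   │   │ │ │   │
│ ├─┴───╴ ├───┤ ┌─┘ ╵ └─┐ │
│ │       │   │ │       │A│
│ ╵ ┌─────┤ ╷ ╵ │ ┌───┬─┘ │
│   │     │ │   │ │   │↓ ↲│
├─┬─┘ ╷ ╶─┘ ├───┘ ╵ ╷ │ ╶─┤
│ │   │     │       │ │↳ ↓│
│ ╵ ┌─┴───┬─┘ ┌─────┴─┴─╴ │
│   │     │   │          ↓│
│ ╶─┴─╴ ╷ └───┘ ┌───────╴ │
│       │       │        B│
└───────┴───────┴─────────┘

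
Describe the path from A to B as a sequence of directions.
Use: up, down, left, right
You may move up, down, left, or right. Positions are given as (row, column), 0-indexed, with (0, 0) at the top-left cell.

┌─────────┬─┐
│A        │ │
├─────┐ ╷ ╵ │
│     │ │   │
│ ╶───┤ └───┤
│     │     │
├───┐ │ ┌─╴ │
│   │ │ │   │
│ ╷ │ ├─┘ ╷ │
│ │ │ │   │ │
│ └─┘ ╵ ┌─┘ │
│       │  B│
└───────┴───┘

Finding the path and converting it to directions:
Path through cells: (0,0) → (0,1) → (0,2) → (0,3) → (1,3) → (2,3) → (2,4) → (2,5) → (3,5) → (4,5) → (5,5)
Directions: right, right, right, down, down, right, right, down, down, down

Solution:

┌─────────┬─┐
│A → → ↓  │ │
├─────┐ ╷ ╵ │
│     │↓│   │
│ ╶───┤ └───┤
│     │↳ → ↓│
├───┐ │ ┌─╴ │
│   │ │ │  ↓│
│ ╷ │ ├─┘ ╷ │
│ │ │ │   │↓│
│ └─┘ ╵ ┌─┘ │
│       │  B│
└───────┴───┘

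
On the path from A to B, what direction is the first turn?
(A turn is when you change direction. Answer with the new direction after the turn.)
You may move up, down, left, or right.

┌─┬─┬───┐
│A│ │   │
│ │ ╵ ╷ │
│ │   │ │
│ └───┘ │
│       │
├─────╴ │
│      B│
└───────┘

Directions: down, down, right, right, right, down
First turn direction: right

Solution:

┌─┬─┬───┐
│A│ │   │
│ │ ╵ ╷ │
│↓│   │ │
│ └───┘ │
│↳ → → ↓│
├─────╴ │
│      B│
└───────┘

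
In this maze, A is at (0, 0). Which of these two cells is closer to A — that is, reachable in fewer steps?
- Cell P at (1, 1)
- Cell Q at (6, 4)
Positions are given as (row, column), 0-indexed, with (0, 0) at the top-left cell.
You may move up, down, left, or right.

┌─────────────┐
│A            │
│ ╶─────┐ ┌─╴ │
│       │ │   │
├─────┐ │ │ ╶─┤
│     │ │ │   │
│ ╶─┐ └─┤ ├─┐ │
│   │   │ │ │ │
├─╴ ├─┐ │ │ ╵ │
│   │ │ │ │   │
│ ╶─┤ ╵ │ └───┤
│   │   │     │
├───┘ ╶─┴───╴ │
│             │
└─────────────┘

Shortest path A → P at (1, 1): 2 steps
Shortest path A → Q at (6, 4): 14 steps

P is closer (2 steps vs 14 steps).

Path to P:

┌─────────────┐
│A            │
│ ╶─────┐ ┌─╴ │
│↳ P    │ │   │
├─────┐ │ │ ╶─┤
│     │ │ │   │
│ ╶─┐ └─┤ ├─┐ │
│   │   │ │ │ │
├─╴ ├─┐ │ │ ╵ │
│   │ │ │ │   │
│ ╶─┤ ╵ │ └───┤
│   │   │     │
├───┘ ╶─┴───╴ │
│             │
└─────────────┘

Path to Q:

┌─────────────┐
│A → → → ↓    │
│ ╶─────┐ ┌─╴ │
│       │↓│   │
├─────┐ │ │ ╶─┤
│     │ │↓│   │
│ ╶─┐ └─┤ ├─┐ │
│   │   │↓│ │ │
├─╴ ├─┐ │ │ ╵ │
│   │ │ │↓│   │
│ ╶─┤ ╵ │ └───┤
│   │   │↳ → ↓│
├───┘ ╶─┴───╴ │
│        Q ← ↲│
└─────────────┘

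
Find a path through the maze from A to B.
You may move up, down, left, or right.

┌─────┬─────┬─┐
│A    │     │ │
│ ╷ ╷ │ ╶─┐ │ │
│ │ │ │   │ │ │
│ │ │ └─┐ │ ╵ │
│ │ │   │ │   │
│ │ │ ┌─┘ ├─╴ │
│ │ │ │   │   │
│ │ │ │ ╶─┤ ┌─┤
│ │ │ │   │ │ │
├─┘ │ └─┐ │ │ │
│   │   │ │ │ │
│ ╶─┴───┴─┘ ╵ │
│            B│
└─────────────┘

Finding the shortest path through the maze:
Path length: 14 steps
Directions: right → down → down → down → down → down → left → down → right → right → right → right → right → right

Solution:

┌─────┬─────┬─┐
│A ↓  │     │ │
│ ╷ ╷ │ ╶─┐ │ │
│ │↓│ │   │ │ │
│ │ │ └─┐ │ ╵ │
│ │↓│   │ │   │
│ │ │ ┌─┘ ├─╴ │
│ │↓│ │   │   │
│ │ │ │ ╶─┤ ┌─┤
│ │↓│ │   │ │ │
├─┘ │ └─┐ │ │ │
│↓ ↲│   │ │ │ │
│ ╶─┴───┴─┘ ╵ │
│↳ → → → → → B│
└─────────────┘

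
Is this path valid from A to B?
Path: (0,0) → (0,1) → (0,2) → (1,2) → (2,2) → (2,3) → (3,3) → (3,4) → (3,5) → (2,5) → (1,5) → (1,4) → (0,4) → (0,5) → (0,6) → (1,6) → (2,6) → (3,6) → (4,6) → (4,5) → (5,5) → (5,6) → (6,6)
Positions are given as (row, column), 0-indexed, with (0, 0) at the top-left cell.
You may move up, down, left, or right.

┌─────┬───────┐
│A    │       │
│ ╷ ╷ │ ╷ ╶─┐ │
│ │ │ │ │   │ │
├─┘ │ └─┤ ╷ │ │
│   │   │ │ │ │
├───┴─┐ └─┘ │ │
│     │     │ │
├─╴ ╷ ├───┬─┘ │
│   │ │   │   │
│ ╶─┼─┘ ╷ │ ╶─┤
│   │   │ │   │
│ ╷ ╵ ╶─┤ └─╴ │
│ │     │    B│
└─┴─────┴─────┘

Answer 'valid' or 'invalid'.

Checking path validity:
Result: All consecutive moves are passable.

valid

Correct solution:

┌─────┬───────┐
│A → ↓│  ↱ → ↓│
│ ╷ ╷ │ ╷ ╶─┐ │
│ │ │↓│ │↑ ↰│↓│
├─┘ │ └─┤ ╷ │ │
│   │↳ ↓│ │↑│↓│
├───┴─┐ └─┘ │ │
│     │↳ → ↑│↓│
├─╴ ╷ ├───┬─┘ │
│   │ │   │↓ ↲│
│ ╶─┼─┘ ╷ │ ╶─┤
│   │   │ │↳ ↓│
│ ╷ ╵ ╶─┤ └─╴ │
│ │     │    B│
└─┴─────┴─────┘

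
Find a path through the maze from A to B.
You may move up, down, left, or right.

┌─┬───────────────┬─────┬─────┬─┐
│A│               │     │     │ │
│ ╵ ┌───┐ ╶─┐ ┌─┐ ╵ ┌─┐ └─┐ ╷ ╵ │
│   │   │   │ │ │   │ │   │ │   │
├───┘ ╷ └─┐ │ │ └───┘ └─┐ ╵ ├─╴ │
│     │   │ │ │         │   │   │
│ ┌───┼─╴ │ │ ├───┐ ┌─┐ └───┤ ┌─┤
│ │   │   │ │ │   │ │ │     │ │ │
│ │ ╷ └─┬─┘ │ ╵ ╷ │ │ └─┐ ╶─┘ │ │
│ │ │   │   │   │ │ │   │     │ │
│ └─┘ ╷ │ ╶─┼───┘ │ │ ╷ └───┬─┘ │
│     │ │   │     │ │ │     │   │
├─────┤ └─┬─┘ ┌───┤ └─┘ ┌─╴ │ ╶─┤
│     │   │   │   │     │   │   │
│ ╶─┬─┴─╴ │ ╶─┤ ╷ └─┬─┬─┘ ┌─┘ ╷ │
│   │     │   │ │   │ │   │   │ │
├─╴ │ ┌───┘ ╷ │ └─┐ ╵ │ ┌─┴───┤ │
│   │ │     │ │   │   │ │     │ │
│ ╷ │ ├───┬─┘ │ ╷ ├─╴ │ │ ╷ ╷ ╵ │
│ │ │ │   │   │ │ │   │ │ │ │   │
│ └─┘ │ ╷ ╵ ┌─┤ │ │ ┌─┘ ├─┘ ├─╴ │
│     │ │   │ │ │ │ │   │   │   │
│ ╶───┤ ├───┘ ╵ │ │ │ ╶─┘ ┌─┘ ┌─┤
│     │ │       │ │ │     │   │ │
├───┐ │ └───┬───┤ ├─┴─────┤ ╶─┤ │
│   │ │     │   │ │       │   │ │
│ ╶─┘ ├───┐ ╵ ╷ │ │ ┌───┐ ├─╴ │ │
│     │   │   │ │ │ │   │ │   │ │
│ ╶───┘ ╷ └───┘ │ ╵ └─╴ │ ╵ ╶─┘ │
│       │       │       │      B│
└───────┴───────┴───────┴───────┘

Finding the shortest path through the maze:
Path length: 73 steps
Directions: down → right → up → right → right → right → right → right → right → right → down → right → up → right → right → down → right → down → right → up → up → right → down → right → down → left → down → down → left → left → up → left → up → left → left → down → down → down → down → right → right → up → right → right → down → left → down → left → down → down → down → left → down → right → right → up → right → up → up → right → down → right → down → left → down → left → down → right → down → left → down → right → right

Solution:

┌─┬───────────────┬─────┬─────┬─┐
│A│↱ → → → → → → ↓│↱ → ↓│  ↱ ↓│ │
│ ╵ ┌───┐ ╶─┐ ┌─┐ ╵ ┌─┐ └─┐ ╷ ╵ │
│↳ ↑│   │   │ │ │↳ ↑│ │↳ ↓│↑│↳ ↓│
├───┘ ╷ └─┐ │ │ └───┘ └─┐ ╵ ├─╴ │
│     │   │ │ │    ↓ ← ↰│↳ ↑│↓ ↲│
│ ┌───┼─╴ │ │ ├───┐ ┌─┐ └───┤ ┌─┤
│ │   │   │ │ │   │↓│ │↑ ↰  │↓│ │
│ │ ╷ └─┬─┘ │ ╵ ╷ │ │ └─┐ ╶─┘ │ │
│ │ │   │   │   │ │↓│   │↑ ← ↲│ │
│ └─┘ ╷ │ ╶─┼───┘ │ │ ╷ └───┬─┘ │
│     │ │   │     │↓│ │↱ → ↓│   │
├─────┤ └─┬─┘ ┌───┤ └─┘ ┌─╴ │ ╶─┤
│     │   │   │   │↳ → ↑│↓ ↲│   │
│ ╶─┬─┴─╴ │ ╶─┤ ╷ └─┬─┬─┘ ┌─┘ ╷ │
│   │     │   │ │   │ │↓ ↲│   │ │
├─╴ │ ┌───┘ ╷ │ └─┐ ╵ │ ┌─┴───┤ │
│   │ │     │ │   │   │↓│  ↱ ↓│ │
│ ╷ │ ├───┬─┘ │ ╷ ├─╴ │ │ ╷ ╷ ╵ │
│ │ │ │   │   │ │ │   │↓│ │↑│↳ ↓│
│ └─┘ │ ╷ ╵ ┌─┤ │ │ ┌─┘ ├─┘ ├─╴ │
│     │ │   │ │ │ │ │↓ ↲│↱ ↑│↓ ↲│
│ ╶───┤ ├───┘ ╵ │ │ │ ╶─┘ ┌─┘ ┌─┤
│     │ │       │ │ │↳ → ↑│↓ ↲│ │
├───┐ │ └───┬───┤ ├─┴─────┤ ╶─┤ │
│   │ │     │   │ │       │↳ ↓│ │
│ ╶─┘ ├───┐ ╵ ╷ │ │ ┌───┐ ├─╴ │ │
│     │   │   │ │ │ │   │ │↓ ↲│ │
│ ╶───┘ ╷ └───┘ │ ╵ └─╴ │ ╵ ╶─┘ │
│       │       │       │  ↳ → B│
└───────┴───────┴───────┴───────┘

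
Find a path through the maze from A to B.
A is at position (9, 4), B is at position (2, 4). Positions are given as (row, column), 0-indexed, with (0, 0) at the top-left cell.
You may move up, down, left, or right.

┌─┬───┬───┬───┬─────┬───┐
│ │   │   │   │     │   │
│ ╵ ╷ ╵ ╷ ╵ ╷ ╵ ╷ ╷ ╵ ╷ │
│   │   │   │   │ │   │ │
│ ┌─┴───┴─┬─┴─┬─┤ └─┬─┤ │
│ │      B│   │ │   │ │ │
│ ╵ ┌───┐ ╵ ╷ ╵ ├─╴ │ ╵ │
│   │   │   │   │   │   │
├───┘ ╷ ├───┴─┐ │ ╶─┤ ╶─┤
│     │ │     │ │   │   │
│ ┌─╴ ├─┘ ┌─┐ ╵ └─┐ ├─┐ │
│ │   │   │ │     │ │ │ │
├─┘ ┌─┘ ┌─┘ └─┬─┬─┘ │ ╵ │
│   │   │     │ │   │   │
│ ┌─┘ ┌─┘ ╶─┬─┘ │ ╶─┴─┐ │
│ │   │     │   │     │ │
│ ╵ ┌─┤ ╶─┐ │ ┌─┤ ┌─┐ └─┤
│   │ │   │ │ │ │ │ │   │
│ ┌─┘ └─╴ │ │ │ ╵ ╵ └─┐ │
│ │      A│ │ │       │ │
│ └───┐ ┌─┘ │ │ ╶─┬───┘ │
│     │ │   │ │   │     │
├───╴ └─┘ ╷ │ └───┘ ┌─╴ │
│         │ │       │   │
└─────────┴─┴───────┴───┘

Finding the shortest path from (9, 4) to (2, 4):
Path length: 37 steps
Directions: up → left → up → right → right → down → down → down → left → down → left → left → up → left → left → up → up → right → up → right → up → right → up → right → up → right → right → down → right → up → up → left → up → left → down → left → up

Solution:

┌─┬───┬───┬───┬─────┬───┐
│ │   │   │   │     │   │
│ ╵ ╷ ╵ ╷ ╵ ╷ ╵ ╷ ╷ ╵ ╷ │
│   │   │   │   │ │   │ │
│ ┌─┴───┴─┬─┴─┬─┤ └─┬─┤ │
│ │      B│↓ ↰│ │   │ │ │
│ ╵ ┌───┐ ╵ ╷ ╵ ├─╴ │ ╵ │
│   │   │↑ ↲│↑ ↰│   │   │
├───┘ ╷ ├───┴─┐ │ ╶─┤ ╶─┤
│     │ │↱ → ↓│↑│   │   │
│ ┌─╴ ├─┘ ┌─┐ ╵ └─┐ ├─┐ │
│ │   │↱ ↑│ │↳ ↑  │ │ │ │
├─┘ ┌─┘ ┌─┘ └─┬─┬─┘ │ ╵ │
│   │↱ ↑│     │ │   │   │
│ ┌─┘ ┌─┘ ╶─┬─┘ │ ╶─┴─┐ │
│ │↱ ↑│↱ → ↓│   │     │ │
│ ╵ ┌─┤ ╶─┐ │ ┌─┤ ┌─┐ └─┤
│↱ ↑│ │↑ ↰│↓│ │ │ │ │   │
│ ┌─┘ └─╴ │ │ │ ╵ ╵ └─┐ │
│↑│      A│↓│ │       │ │
│ └───┐ ┌─┘ │ │ ╶─┬───┘ │
│↑ ← ↰│ │↓ ↲│ │   │     │
├───╴ └─┘ ╷ │ └───┘ ┌─╴ │
│    ↑ ← ↲│ │       │   │
└─────────┴─┴───────┴───┘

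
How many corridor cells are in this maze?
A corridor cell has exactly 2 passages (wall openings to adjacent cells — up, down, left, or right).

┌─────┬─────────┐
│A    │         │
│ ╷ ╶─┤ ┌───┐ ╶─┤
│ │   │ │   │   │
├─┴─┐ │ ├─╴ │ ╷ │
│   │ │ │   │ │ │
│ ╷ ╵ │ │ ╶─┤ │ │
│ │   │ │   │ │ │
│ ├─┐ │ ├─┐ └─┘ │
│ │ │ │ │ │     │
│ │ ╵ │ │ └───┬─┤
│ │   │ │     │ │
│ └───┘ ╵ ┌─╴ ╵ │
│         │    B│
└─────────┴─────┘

Counting cells with exactly 2 passages:
Total corridor cells: 40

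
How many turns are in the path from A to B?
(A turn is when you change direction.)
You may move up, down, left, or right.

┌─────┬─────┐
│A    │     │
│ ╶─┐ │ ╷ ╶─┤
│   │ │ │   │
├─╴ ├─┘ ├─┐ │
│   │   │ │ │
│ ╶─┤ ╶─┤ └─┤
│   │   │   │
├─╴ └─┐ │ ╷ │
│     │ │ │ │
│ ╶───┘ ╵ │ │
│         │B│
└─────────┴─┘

Directions: down, right, down, left, down, right, down, left, down, right, right, right, right, up, up, right, down, down
Number of turns: 12

Solution:

┌─────┬─────┐
│A    │     │
│ ╶─┐ │ ╷ ╶─┤
│↳ ↓│ │ │   │
├─╴ ├─┘ ├─┐ │
│↓ ↲│   │ │ │
│ ╶─┤ ╶─┤ └─┤
│↳ ↓│   │↱ ↓│
├─╴ └─┐ │ ╷ │
│↓ ↲  │ │↑│↓│
│ ╶───┘ ╵ │ │
│↳ → → → ↑│B│
└─────────┴─┘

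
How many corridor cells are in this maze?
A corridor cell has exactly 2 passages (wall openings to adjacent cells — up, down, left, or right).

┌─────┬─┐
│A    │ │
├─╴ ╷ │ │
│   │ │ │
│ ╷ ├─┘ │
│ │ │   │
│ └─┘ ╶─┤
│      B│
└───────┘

Counting cells with exactly 2 passages:
Total corridor cells: 8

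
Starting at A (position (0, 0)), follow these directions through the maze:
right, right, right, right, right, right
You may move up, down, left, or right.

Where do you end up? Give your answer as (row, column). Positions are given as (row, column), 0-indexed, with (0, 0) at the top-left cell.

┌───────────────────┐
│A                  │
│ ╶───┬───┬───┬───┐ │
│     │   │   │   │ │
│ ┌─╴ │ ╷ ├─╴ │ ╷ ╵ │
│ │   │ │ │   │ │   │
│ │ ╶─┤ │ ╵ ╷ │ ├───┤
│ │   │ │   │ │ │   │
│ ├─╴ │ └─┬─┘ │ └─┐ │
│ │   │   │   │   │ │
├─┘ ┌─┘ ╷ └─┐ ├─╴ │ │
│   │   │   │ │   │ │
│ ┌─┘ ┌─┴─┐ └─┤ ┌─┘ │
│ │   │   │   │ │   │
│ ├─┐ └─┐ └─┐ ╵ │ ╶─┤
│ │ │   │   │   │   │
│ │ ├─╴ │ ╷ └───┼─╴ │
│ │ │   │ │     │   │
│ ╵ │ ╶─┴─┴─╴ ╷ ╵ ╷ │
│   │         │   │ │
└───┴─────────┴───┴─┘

Following directions step by step:
Start: (0, 0)
  right: (0, 0) → (0, 1)
  right: (0, 1) → (0, 2)
  right: (0, 2) → (0, 3)
  right: (0, 3) → (0, 4)
  right: (0, 4) → (0, 5)
  right: (0, 5) → (0, 6)
Final position: (0, 6)

Path taken:

┌───────────────────┐
│A → → → → → B      │
│ ╶───┬───┬───┬───┐ │
│     │   │   │   │ │
│ ┌─╴ │ ╷ ├─╴ │ ╷ ╵ │
│ │   │ │ │   │ │   │
│ │ ╶─┤ │ ╵ ╷ │ ├───┤
│ │   │ │   │ │ │   │
│ ├─╴ │ └─┬─┘ │ └─┐ │
│ │   │   │   │   │ │
├─┘ ┌─┘ ╷ └─┐ ├─╴ │ │
│   │   │   │ │   │ │
│ ┌─┘ ┌─┴─┐ └─┤ ┌─┘ │
│ │   │   │   │ │   │
│ ├─┐ └─┐ └─┐ ╵ │ ╶─┤
│ │ │   │   │   │   │
│ │ ├─╴ │ ╷ └───┼─╴ │
│ │ │   │ │     │   │
│ ╵ │ ╶─┴─┴─╴ ╷ ╵ ╷ │
│   │         │   │ │
└───┴─────────┴───┴─┘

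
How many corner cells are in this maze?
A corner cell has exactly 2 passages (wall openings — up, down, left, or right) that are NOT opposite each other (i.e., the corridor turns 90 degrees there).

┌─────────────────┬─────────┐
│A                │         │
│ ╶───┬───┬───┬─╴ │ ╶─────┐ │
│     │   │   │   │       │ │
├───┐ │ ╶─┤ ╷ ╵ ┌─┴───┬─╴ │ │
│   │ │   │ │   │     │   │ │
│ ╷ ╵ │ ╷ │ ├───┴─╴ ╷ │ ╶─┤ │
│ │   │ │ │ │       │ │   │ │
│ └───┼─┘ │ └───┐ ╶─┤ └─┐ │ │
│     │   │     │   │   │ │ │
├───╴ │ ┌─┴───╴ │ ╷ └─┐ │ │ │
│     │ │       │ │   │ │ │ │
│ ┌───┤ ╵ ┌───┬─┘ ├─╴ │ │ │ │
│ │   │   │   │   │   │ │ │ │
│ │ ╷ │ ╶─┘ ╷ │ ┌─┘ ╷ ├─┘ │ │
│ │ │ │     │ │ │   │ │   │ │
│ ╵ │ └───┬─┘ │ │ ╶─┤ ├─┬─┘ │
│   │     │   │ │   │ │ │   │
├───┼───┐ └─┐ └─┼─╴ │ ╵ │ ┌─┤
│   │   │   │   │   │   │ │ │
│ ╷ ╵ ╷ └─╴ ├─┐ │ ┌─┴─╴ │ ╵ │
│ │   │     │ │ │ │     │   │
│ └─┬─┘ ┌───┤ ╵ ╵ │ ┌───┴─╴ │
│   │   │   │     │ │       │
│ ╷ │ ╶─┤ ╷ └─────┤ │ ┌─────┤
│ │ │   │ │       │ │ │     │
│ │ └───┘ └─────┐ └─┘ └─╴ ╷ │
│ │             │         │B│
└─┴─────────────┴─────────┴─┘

Counting corner cells (2 non-opposite passages):
Total corners: 95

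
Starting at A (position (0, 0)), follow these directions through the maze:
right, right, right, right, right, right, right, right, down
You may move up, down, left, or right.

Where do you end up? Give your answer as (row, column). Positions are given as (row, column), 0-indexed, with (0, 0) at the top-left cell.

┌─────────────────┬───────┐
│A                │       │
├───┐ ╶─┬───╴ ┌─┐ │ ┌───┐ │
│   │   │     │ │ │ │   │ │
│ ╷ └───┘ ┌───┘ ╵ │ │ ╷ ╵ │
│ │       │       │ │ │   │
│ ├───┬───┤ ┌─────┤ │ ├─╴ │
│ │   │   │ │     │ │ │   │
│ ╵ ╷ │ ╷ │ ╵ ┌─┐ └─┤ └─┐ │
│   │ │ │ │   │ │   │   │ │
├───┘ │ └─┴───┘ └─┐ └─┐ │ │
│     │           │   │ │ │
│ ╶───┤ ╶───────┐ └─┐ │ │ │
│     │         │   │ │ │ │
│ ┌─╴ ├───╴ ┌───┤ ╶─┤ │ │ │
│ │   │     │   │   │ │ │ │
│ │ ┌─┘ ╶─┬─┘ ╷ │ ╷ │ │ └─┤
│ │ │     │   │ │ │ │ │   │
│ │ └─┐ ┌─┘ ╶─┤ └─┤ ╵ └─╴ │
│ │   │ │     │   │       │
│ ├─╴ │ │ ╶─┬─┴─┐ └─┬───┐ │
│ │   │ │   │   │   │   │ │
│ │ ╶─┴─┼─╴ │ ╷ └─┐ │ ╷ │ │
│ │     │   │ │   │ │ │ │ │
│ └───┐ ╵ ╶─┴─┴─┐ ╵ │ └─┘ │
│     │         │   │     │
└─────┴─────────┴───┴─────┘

Following directions step by step:
Start: (0, 0)
  right: (0, 0) → (0, 1)
  right: (0, 1) → (0, 2)
  right: (0, 2) → (0, 3)
  right: (0, 3) → (0, 4)
  right: (0, 4) → (0, 5)
  right: (0, 5) → (0, 6)
  right: (0, 6) → (0, 7)
  right: (0, 7) → (0, 8)
  down: (0, 8) → (1, 8)
Final position: (1, 8)

Path taken:

┌─────────────────┬───────┐
│A → → → → → → → ↓│       │
├───┐ ╶─┬───╴ ┌─┐ │ ┌───┐ │
│   │   │     │ │B│ │   │ │
│ ╷ └───┘ ┌───┘ ╵ │ │ ╷ ╵ │
│ │       │       │ │ │   │
│ ├───┬───┤ ┌─────┤ │ ├─╴ │
│ │   │   │ │     │ │ │   │
│ ╵ ╷ │ ╷ │ ╵ ┌─┐ └─┤ └─┐ │
│   │ │ │ │   │ │   │   │ │
├───┘ │ └─┴───┘ └─┐ └─┐ │ │
│     │           │   │ │ │
│ ╶───┤ ╶───────┐ └─┐ │ │ │
│     │         │   │ │ │ │
│ ┌─╴ ├───╴ ┌───┤ ╶─┤ │ │ │
│ │   │     │   │   │ │ │ │
│ │ ┌─┘ ╶─┬─┘ ╷ │ ╷ │ │ └─┤
│ │ │     │   │ │ │ │ │   │
│ │ └─┐ ┌─┘ ╶─┤ └─┤ ╵ └─╴ │
│ │   │ │     │   │       │
│ ├─╴ │ │ ╶─┬─┴─┐ └─┬───┐ │
│ │   │ │   │   │   │   │ │
│ │ ╶─┴─┼─╴ │ ╷ └─┐ │ ╷ │ │
│ │     │   │ │   │ │ │ │ │
│ └───┐ ╵ ╶─┴─┴─┐ ╵ │ └─┘ │
│     │         │   │     │
└─────┴─────────┴───┴─────┘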